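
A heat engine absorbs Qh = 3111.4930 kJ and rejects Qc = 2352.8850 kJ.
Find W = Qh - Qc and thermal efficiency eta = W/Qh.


W = 3111.4930 - 2352.8850 = 758.6080 kJ
eta = 758.6080 / 3111.4930 = 0.2438 = 24.3808%

W = 758.6080 kJ, eta = 24.3808%


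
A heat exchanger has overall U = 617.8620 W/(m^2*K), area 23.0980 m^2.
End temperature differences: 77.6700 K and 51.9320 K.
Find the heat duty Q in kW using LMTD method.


LMTD = 63.9400 K
Q = 617.8620 * 23.0980 * 63.9400 = 912511.1620 W = 912.5112 kW

912.5112 kW


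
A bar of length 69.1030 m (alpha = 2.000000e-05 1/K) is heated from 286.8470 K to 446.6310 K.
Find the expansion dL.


dT = 159.7840 K
dL = 2.000000e-05 * 69.1030 * 159.7840 = 0.220831 m
L_final = 69.323831 m

dL = 0.220831 m


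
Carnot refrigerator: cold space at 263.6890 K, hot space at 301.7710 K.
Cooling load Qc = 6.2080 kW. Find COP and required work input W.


COP = 263.6890 / 38.0820 = 6.9242
W = 6.2080 / 6.9242 = 0.8966 kW

COP = 6.9242, W = 0.8966 kW


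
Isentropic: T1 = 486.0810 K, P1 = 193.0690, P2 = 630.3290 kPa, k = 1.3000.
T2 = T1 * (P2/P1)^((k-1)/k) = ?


(k-1)/k = 0.2308
(P2/P1)^exp = 1.3140
T2 = 486.0810 * 1.3140 = 638.6906 K

638.6906 K


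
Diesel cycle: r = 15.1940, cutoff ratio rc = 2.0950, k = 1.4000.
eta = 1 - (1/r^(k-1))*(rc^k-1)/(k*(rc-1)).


r^(k-1) = 2.9694
rc^k = 2.8162
eta = 0.6010 = 60.1027%

60.1027%


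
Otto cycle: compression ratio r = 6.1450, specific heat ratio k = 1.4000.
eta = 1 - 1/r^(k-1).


r^(k-1) = 2.0673
eta = 1 - 1/2.0673 = 0.5163 = 51.6283%

51.6283%


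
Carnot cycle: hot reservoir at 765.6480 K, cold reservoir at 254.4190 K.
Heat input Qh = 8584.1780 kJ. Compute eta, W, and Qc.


eta = 1 - 254.4190/765.6480 = 0.6677
W = 0.6677 * 8584.1780 = 5731.7210 kJ
Qc = 8584.1780 - 5731.7210 = 2852.4570 kJ

eta = 66.7708%, W = 5731.7210 kJ, Qc = 2852.4570 kJ


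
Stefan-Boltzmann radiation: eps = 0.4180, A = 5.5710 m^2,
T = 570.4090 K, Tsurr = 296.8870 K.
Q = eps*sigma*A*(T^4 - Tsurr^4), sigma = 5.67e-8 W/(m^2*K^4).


T^4 = 1.0586e+11
Tsurr^4 = 7.7690e+09
Q = 0.4180 * 5.67e-8 * 5.5710 * 9.8094e+10 = 12951.9857 W

12951.9857 W


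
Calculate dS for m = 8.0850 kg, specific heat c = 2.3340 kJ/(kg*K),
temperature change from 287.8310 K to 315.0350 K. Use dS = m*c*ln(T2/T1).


T2/T1 = 1.0945
ln(T2/T1) = 0.0903
dS = 8.0850 * 2.3340 * 0.0903 = 1.7042 kJ/K

1.7042 kJ/K


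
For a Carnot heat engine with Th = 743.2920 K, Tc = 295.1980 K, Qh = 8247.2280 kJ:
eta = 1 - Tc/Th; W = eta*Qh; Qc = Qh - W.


eta = 1 - 295.1980/743.2920 = 0.6029
W = 0.6029 * 8247.2280 = 4971.8460 kJ
Qc = 8247.2280 - 4971.8460 = 3275.3820 kJ

eta = 60.2851%, W = 4971.8460 kJ, Qc = 3275.3820 kJ


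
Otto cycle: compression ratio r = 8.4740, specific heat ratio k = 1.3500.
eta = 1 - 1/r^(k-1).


r^(k-1) = 2.1127
eta = 1 - 1/2.1127 = 0.5267 = 52.6665%

52.6665%


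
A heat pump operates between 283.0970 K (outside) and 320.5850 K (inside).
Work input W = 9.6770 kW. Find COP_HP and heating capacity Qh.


COP = 320.5850 / 37.4880 = 8.5517
Qh = 8.5517 * 9.6770 = 82.7545 kW

COP = 8.5517, Qh = 82.7545 kW


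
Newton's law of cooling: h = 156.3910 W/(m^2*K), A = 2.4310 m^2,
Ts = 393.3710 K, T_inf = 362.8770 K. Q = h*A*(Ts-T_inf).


dT = 30.4940 K
Q = 156.3910 * 2.4310 * 30.4940 = 11593.4078 W

11593.4078 W


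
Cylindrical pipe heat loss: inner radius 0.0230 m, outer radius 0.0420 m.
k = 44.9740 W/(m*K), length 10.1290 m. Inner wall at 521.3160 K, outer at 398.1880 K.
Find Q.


dT = 123.1280 K
ln(ro/ri) = 0.6022
Q = 2*pi*44.9740*10.1290*123.1280 / 0.6022 = 585250.4668 W

585250.4668 W


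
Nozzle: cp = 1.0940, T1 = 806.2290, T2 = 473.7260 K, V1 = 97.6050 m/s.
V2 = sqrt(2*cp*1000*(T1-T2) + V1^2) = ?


dT = 332.5030 K
2*cp*1000*dT = 727516.5640
V1^2 = 9526.7360
V2 = sqrt(737043.3000) = 858.5123 m/s

858.5123 m/s


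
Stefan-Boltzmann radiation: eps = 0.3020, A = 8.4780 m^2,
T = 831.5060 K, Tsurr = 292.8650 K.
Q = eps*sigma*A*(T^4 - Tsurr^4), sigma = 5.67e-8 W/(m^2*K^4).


T^4 = 4.7804e+11
Tsurr^4 = 7.3565e+09
Q = 0.3020 * 5.67e-8 * 8.4780 * 4.7068e+11 = 68329.7260 W

68329.7260 W


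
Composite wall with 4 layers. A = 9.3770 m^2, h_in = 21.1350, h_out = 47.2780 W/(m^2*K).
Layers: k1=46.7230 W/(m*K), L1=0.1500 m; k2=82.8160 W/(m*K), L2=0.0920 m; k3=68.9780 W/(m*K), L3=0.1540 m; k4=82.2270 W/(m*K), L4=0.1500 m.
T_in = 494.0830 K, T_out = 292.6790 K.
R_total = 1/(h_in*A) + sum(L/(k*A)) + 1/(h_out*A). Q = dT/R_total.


R_conv_in = 1/(21.1350*9.3770) = 0.0050
R_1 = 0.1500/(46.7230*9.3770) = 0.0003
R_2 = 0.0920/(82.8160*9.3770) = 0.0001
R_3 = 0.1540/(68.9780*9.3770) = 0.0002
R_4 = 0.1500/(82.2270*9.3770) = 0.0002
R_conv_out = 1/(47.2780*9.3770) = 0.0023
R_total = 0.0082 K/W
Q = 201.4040 / 0.0082 = 24576.4575 W

R_total = 0.0082 K/W, Q = 24576.4575 W


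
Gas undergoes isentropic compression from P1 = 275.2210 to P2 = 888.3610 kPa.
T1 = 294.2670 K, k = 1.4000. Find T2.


(k-1)/k = 0.2857
(P2/P1)^exp = 1.3977
T2 = 294.2670 * 1.3977 = 411.2859 K

411.2859 K


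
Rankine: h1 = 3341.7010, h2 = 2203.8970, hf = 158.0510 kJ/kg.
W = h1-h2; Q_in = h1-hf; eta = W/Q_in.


W = 1137.8040 kJ/kg
Q_in = 3183.6500 kJ/kg
eta = 0.3574 = 35.7390%

eta = 35.7390%


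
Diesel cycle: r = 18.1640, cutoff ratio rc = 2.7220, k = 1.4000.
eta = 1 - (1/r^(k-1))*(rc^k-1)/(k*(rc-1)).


r^(k-1) = 3.1892
rc^k = 4.0630
eta = 0.6016 = 60.1621%

60.1621%


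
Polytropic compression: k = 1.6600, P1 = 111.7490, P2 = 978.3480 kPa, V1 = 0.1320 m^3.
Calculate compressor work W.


(k-1)/k = 0.3976
(P2/P1)^exp = 2.3694
W = 2.5152 * 111.7490 * 0.1320 * (2.3694 - 1) = 50.8038 kJ

50.8038 kJ


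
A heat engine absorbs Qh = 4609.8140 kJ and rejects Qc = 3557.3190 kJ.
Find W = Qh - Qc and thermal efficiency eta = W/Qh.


W = 4609.8140 - 3557.3190 = 1052.4950 kJ
eta = 1052.4950 / 4609.8140 = 0.2283 = 22.8316%

W = 1052.4950 kJ, eta = 22.8316%


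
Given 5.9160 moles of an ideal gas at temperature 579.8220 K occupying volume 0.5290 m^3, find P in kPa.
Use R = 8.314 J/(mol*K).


P = nRT/V = 5.9160 * 8.314 * 579.8220 / 0.5290
= 28518.9069 / 0.5290 = 53910.9771 Pa = 53.9110 kPa

53.9110 kPa


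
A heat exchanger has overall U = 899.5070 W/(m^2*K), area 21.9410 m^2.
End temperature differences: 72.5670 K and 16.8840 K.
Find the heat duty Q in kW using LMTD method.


LMTD = 38.1876 K
Q = 899.5070 * 21.9410 * 38.1876 = 753673.4584 W = 753.6735 kW

753.6735 kW


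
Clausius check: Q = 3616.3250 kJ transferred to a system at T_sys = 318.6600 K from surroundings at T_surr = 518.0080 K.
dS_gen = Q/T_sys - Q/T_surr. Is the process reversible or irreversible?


dS_sys = 3616.3250/318.6600 = 11.3485 kJ/K
dS_surr = -3616.3250/518.0080 = -6.9812 kJ/K
dS_gen = 11.3485 - 6.9812 = 4.3673 kJ/K (irreversible)

dS_gen = 4.3673 kJ/K, irreversible


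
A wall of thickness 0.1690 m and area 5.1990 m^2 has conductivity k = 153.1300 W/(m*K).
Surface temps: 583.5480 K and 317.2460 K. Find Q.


dT = 266.3020 K
Q = 153.1300 * 5.1990 * 266.3020 / 0.1690 = 1254491.7901 W

1254491.7901 W


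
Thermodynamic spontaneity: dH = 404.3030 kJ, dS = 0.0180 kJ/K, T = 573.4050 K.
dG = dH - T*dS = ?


T*dS = 573.4050 * 0.0180 = 10.3213 kJ
dG = 404.3030 - 10.3213 = 393.9817 kJ (non-spontaneous)

dG = 393.9817 kJ, non-spontaneous


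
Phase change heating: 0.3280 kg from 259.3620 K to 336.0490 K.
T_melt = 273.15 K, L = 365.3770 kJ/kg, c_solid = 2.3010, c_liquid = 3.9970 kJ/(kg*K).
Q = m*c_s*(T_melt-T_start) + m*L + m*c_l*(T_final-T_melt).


Q1 (sensible, solid) = 0.3280 * 2.3010 * 13.7880 = 10.4062 kJ
Q2 (latent) = 0.3280 * 365.3770 = 119.8437 kJ
Q3 (sensible, liquid) = 0.3280 * 3.9970 * 62.8990 = 82.4616 kJ
Q_total = 212.7114 kJ

212.7114 kJ


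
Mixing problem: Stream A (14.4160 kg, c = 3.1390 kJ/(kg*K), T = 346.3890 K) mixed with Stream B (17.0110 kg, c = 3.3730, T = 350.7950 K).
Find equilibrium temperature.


num = 35802.6857
den = 102.6299
Tf = 348.8523 K

348.8523 K


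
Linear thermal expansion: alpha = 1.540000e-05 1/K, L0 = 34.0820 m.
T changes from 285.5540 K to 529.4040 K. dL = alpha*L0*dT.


dT = 243.8500 K
dL = 1.540000e-05 * 34.0820 * 243.8500 = 0.127988 m
L_final = 34.209988 m

dL = 0.127988 m


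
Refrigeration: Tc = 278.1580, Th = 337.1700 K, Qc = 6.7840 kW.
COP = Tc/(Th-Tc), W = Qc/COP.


COP = 278.1580 / 59.0120 = 4.7136
W = 6.7840 / 4.7136 = 1.4392 kW

COP = 4.7136, W = 1.4392 kW


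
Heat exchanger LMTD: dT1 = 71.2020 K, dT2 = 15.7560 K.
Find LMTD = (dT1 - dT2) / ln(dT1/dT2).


dT1/dT2 = 4.5190
ln(dT1/dT2) = 1.5083
LMTD = 55.4460 / 1.5083 = 36.7606 K

36.7606 K


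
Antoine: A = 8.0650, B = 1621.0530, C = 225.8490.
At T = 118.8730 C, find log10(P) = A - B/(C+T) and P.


C+T = 344.7220
B/(C+T) = 4.7025
log10(P) = 8.0650 - 4.7025 = 3.3625
P = 10^3.3625 = 2304.1269 mmHg

2304.1269 mmHg


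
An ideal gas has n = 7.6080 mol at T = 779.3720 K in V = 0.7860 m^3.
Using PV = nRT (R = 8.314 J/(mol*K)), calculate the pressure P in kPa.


P = nRT/V = 7.6080 * 8.314 * 779.3720 / 0.7860
= 49297.5485 / 0.7860 = 62719.5274 Pa = 62.7195 kPa

62.7195 kPa


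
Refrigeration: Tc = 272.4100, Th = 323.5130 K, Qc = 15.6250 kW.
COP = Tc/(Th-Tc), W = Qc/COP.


COP = 272.4100 / 51.1030 = 5.3306
W = 15.6250 / 5.3306 = 2.9312 kW

COP = 5.3306, W = 2.9312 kW


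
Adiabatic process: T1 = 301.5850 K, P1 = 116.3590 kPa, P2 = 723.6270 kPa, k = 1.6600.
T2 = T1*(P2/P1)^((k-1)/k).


(k-1)/k = 0.3976
(P2/P1)^exp = 2.0681
T2 = 301.5850 * 2.0681 = 623.7105 K

623.7105 K


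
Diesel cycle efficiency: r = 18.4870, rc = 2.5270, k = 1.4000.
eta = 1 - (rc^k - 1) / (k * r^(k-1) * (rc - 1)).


r^(k-1) = 3.2118
rc^k = 3.6614
eta = 0.6124 = 61.2388%

61.2388%


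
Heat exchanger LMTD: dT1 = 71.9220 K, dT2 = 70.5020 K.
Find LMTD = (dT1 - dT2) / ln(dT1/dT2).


dT1/dT2 = 1.0201
ln(dT1/dT2) = 0.0199
LMTD = 1.4200 / 0.0199 = 71.2096 K

71.2096 K


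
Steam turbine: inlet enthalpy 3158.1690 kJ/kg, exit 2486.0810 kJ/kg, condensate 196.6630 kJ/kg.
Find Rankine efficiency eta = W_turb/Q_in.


W = 672.0880 kJ/kg
Q_in = 2961.5060 kJ/kg
eta = 0.2269 = 22.6941%

eta = 22.6941%


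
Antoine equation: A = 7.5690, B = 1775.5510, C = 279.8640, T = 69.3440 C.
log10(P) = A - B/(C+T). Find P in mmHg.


C+T = 349.2080
B/(C+T) = 5.0845
log10(P) = 7.5690 - 5.0845 = 2.4845
P = 10^2.4845 = 305.1347 mmHg

305.1347 mmHg


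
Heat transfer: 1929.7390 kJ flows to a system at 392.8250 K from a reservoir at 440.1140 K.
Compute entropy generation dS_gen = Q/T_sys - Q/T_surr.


dS_sys = 1929.7390/392.8250 = 4.9125 kJ/K
dS_surr = -1929.7390/440.1140 = -4.3846 kJ/K
dS_gen = 4.9125 - 4.3846 = 0.5278 kJ/K (irreversible)

dS_gen = 0.5278 kJ/K, irreversible


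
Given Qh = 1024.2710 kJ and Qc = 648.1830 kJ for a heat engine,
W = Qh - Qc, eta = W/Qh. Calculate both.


W = 1024.2710 - 648.1830 = 376.0880 kJ
eta = 376.0880 / 1024.2710 = 0.3672 = 36.7176%

W = 376.0880 kJ, eta = 36.7176%


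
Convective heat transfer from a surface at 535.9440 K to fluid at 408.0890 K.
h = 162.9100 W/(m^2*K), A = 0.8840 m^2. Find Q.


dT = 127.8550 K
Q = 162.9100 * 0.8840 * 127.8550 = 18412.7105 W

18412.7105 W


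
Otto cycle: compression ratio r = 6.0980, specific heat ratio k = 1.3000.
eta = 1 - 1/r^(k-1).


r^(k-1) = 1.7201
eta = 1 - 1/1.7201 = 0.4186 = 41.8642%

41.8642%


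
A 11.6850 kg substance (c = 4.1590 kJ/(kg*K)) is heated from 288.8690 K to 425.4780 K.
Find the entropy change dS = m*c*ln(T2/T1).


T2/T1 = 1.4729
ln(T2/T1) = 0.3872
dS = 11.6850 * 4.1590 * 0.3872 = 18.8191 kJ/K

18.8191 kJ/K


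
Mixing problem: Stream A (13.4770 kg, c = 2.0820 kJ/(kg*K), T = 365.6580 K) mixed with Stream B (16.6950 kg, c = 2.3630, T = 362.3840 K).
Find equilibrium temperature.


num = 24556.1916
den = 67.5094
Tf = 363.7448 K

363.7448 K


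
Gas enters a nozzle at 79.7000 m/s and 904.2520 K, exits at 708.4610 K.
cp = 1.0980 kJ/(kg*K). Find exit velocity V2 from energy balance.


dT = 195.7910 K
2*cp*1000*dT = 429957.0360
V1^2 = 6352.0900
V2 = sqrt(436309.1260) = 660.5370 m/s

660.5370 m/s


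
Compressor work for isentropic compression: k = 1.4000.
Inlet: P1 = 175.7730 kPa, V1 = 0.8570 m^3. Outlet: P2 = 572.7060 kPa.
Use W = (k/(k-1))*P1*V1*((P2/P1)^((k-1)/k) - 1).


(k-1)/k = 0.2857
(P2/P1)^exp = 1.4014
W = 3.5000 * 175.7730 * 0.8570 * (1.4014 - 1) = 211.6365 kJ

211.6365 kJ


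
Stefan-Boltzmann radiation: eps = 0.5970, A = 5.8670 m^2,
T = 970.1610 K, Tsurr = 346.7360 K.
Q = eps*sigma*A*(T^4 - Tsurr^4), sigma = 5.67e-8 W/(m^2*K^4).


T^4 = 8.8588e+11
Tsurr^4 = 1.4454e+10
Q = 0.5970 * 5.67e-8 * 5.8670 * 8.7143e+11 = 173062.9976 W

173062.9976 W


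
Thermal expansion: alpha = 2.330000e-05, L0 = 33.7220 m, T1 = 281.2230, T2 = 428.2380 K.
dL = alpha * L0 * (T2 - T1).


dT = 147.0150 K
dL = 2.330000e-05 * 33.7220 * 147.0150 = 0.115513 m
L_final = 33.837513 m

dL = 0.115513 m


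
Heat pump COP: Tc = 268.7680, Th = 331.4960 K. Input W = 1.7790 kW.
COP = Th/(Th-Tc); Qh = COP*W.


COP = 331.4960 / 62.7280 = 5.2847
Qh = 5.2847 * 1.7790 = 9.4014 kW

COP = 5.2847, Qh = 9.4014 kW


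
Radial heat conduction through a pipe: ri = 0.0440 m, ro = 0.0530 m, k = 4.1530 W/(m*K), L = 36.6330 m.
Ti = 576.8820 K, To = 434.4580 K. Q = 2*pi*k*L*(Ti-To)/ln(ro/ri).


dT = 142.4240 K
ln(ro/ri) = 0.1861
Q = 2*pi*4.1530*36.6330*142.4240 / 0.1861 = 731552.9590 W

731552.9590 W


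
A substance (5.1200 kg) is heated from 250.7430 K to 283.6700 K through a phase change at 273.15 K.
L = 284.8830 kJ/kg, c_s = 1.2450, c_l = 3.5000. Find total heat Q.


Q1 (sensible, solid) = 5.1200 * 1.2450 * 22.4070 = 142.8312 kJ
Q2 (latent) = 5.1200 * 284.8830 = 1458.6010 kJ
Q3 (sensible, liquid) = 5.1200 * 3.5000 * 10.5200 = 188.5184 kJ
Q_total = 1789.9505 kJ

1789.9505 kJ


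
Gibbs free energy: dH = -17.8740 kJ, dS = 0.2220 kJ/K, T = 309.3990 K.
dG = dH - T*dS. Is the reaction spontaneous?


T*dS = 309.3990 * 0.2220 = 68.6866 kJ
dG = -17.8740 - 68.6866 = -86.5606 kJ (spontaneous)

dG = -86.5606 kJ, spontaneous


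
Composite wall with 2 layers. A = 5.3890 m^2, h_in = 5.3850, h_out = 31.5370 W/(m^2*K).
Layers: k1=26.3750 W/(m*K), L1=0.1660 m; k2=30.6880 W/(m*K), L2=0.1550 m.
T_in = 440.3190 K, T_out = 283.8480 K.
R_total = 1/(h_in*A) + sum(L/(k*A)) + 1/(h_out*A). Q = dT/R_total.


R_conv_in = 1/(5.3850*5.3890) = 0.0345
R_1 = 0.1660/(26.3750*5.3890) = 0.0012
R_2 = 0.1550/(30.6880*5.3890) = 0.0009
R_conv_out = 1/(31.5370*5.3890) = 0.0059
R_total = 0.0424 K/W
Q = 156.4710 / 0.0424 = 3686.1451 W

R_total = 0.0424 K/W, Q = 3686.1451 W


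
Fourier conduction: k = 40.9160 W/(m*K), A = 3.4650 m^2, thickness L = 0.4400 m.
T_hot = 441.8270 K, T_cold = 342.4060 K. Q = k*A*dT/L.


dT = 99.4210 K
Q = 40.9160 * 3.4650 * 99.4210 / 0.4400 = 32034.7884 W

32034.7884 W


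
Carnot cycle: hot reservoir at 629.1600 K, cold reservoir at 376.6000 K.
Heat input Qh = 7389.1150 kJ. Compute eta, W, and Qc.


eta = 1 - 376.6000/629.1600 = 0.4014
W = 0.4014 * 7389.1150 = 2966.1690 kJ
Qc = 7389.1150 - 2966.1690 = 4422.9460 kJ

eta = 40.1424%, W = 2966.1690 kJ, Qc = 4422.9460 kJ


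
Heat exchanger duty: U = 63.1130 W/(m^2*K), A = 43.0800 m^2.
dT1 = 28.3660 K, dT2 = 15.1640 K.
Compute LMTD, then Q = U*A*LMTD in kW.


LMTD = 21.0805 K
Q = 63.1130 * 43.0800 * 21.0805 = 57315.8433 W = 57.3158 kW

57.3158 kW


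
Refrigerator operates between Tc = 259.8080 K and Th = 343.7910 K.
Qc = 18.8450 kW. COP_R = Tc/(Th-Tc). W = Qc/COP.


COP = 259.8080 / 83.9830 = 3.0936
W = 18.8450 / 3.0936 = 6.0917 kW

COP = 3.0936, W = 6.0917 kW


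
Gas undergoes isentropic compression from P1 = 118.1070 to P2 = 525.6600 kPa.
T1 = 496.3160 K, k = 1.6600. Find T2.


(k-1)/k = 0.3976
(P2/P1)^exp = 1.8105
T2 = 496.3160 * 1.8105 = 898.6023 K

898.6023 K


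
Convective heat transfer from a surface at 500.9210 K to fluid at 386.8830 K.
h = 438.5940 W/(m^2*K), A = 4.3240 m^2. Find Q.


dT = 114.0380 K
Q = 438.5940 * 4.3240 * 114.0380 = 216270.8382 W

216270.8382 W


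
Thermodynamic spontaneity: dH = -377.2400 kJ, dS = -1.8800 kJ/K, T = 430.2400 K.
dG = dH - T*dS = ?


T*dS = 430.2400 * -1.8800 = -808.8512 kJ
dG = -377.2400 + 808.8512 = 431.6112 kJ (non-spontaneous)

dG = 431.6112 kJ, non-spontaneous


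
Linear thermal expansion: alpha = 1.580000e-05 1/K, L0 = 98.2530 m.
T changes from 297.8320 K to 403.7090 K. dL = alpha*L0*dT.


dT = 105.8770 K
dL = 1.580000e-05 * 98.2530 * 105.8770 = 0.164363 m
L_final = 98.417363 m

dL = 0.164363 m


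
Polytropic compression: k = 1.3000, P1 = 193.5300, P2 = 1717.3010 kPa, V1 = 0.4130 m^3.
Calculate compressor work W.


(k-1)/k = 0.2308
(P2/P1)^exp = 1.6550
W = 4.3333 * 193.5300 * 0.4130 * (1.6550 - 1) = 226.8539 kJ

226.8539 kJ


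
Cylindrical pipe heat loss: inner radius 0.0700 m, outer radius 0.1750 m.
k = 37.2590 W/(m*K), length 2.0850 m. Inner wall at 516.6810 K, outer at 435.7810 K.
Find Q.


dT = 80.9000 K
ln(ro/ri) = 0.9163
Q = 2*pi*37.2590*2.0850*80.9000 / 0.9163 = 43095.5423 W

43095.5423 W


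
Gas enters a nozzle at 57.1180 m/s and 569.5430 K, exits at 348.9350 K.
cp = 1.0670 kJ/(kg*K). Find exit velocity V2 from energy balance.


dT = 220.6080 K
2*cp*1000*dT = 470777.4720
V1^2 = 3262.4659
V2 = sqrt(474039.9379) = 688.5056 m/s

688.5056 m/s


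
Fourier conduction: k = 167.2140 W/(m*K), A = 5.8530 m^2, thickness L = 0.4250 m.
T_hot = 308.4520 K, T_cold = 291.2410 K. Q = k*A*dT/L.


dT = 17.2110 K
Q = 167.2140 * 5.8530 * 17.2110 / 0.4250 = 39634.0392 W

39634.0392 W


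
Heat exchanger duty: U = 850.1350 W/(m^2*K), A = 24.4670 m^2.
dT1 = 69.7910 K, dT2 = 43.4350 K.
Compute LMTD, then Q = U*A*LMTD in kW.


LMTD = 55.5753 K
Q = 850.1350 * 24.4670 * 55.5753 = 1155980.2089 W = 1155.9802 kW

1155.9802 kW


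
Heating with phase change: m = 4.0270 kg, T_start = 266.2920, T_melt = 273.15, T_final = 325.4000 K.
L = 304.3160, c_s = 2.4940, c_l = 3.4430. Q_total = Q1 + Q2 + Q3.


Q1 (sensible, solid) = 4.0270 * 2.4940 * 6.8580 = 68.8772 kJ
Q2 (latent) = 4.0270 * 304.3160 = 1225.4805 kJ
Q3 (sensible, liquid) = 4.0270 * 3.4430 * 52.2500 = 724.4442 kJ
Q_total = 2018.8020 kJ

2018.8020 kJ


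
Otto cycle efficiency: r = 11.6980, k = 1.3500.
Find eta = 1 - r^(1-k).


r^(k-1) = 2.3650
eta = 1 - 1/2.3650 = 0.5772 = 57.7175%

57.7175%


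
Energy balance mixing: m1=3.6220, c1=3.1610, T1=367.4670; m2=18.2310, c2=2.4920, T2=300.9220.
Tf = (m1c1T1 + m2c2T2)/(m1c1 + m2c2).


num = 17878.5654
den = 56.8808
Tf = 314.3164 K

314.3164 K


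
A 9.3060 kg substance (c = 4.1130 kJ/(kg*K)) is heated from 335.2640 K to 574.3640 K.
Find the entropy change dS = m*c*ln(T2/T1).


T2/T1 = 1.7132
ln(T2/T1) = 0.5383
dS = 9.3060 * 4.1130 * 0.5383 = 20.6055 kJ/K

20.6055 kJ/K


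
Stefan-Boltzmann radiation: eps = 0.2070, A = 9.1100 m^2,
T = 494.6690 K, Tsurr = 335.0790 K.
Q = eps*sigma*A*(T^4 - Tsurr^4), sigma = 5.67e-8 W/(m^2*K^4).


T^4 = 5.9877e+10
Tsurr^4 = 1.2606e+10
Q = 0.2070 * 5.67e-8 * 9.1100 * 4.7270e+10 = 5054.3104 W

5054.3104 W


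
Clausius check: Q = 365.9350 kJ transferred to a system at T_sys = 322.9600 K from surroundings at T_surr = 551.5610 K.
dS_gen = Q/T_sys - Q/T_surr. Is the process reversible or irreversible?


dS_sys = 365.9350/322.9600 = 1.1331 kJ/K
dS_surr = -365.9350/551.5610 = -0.6635 kJ/K
dS_gen = 1.1331 - 0.6635 = 0.4696 kJ/K (irreversible)

dS_gen = 0.4696 kJ/K, irreversible


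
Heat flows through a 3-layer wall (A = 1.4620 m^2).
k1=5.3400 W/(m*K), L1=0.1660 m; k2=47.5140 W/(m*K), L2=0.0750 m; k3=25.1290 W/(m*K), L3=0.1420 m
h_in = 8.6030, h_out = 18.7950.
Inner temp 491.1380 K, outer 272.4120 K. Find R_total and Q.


R_conv_in = 1/(8.6030*1.4620) = 0.0795
R_1 = 0.1660/(5.3400*1.4620) = 0.0213
R_2 = 0.0750/(47.5140*1.4620) = 0.0011
R_3 = 0.1420/(25.1290*1.4620) = 0.0039
R_conv_out = 1/(18.7950*1.4620) = 0.0364
R_total = 0.1421 K/W
Q = 218.7260 / 0.1421 = 1539.1701 W

R_total = 0.1421 K/W, Q = 1539.1701 W


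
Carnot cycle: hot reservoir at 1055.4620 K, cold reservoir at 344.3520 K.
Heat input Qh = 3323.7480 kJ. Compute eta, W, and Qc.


eta = 1 - 344.3520/1055.4620 = 0.6737
W = 0.6737 * 3323.7480 = 2239.3515 kJ
Qc = 3323.7480 - 2239.3515 = 1084.3965 kJ

eta = 67.3743%, W = 2239.3515 kJ, Qc = 1084.3965 kJ


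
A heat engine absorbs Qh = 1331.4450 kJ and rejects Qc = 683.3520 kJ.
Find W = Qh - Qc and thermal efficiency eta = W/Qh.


W = 1331.4450 - 683.3520 = 648.0930 kJ
eta = 648.0930 / 1331.4450 = 0.4868 = 48.6759%

W = 648.0930 kJ, eta = 48.6759%


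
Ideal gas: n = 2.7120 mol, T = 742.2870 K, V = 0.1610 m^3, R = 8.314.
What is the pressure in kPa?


P = nRT/V = 2.7120 * 8.314 * 742.2870 / 0.1610
= 16736.7666 / 0.1610 = 103955.0721 Pa = 103.9551 kPa

103.9551 kPa


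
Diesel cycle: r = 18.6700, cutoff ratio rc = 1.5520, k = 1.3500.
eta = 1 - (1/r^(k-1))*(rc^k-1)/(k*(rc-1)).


r^(k-1) = 2.7855
rc^k = 1.8101
eta = 0.6097 = 60.9727%

60.9727%


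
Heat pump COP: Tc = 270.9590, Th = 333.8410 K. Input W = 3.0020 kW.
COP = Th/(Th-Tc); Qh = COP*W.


COP = 333.8410 / 62.8820 = 5.3090
Qh = 5.3090 * 3.0020 = 15.9376 kW

COP = 5.3090, Qh = 15.9376 kW


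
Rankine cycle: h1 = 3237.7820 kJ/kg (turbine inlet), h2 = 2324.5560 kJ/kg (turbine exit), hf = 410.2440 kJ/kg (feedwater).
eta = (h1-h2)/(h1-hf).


W = 913.2260 kJ/kg
Q_in = 2827.5380 kJ/kg
eta = 0.3230 = 32.2976%

eta = 32.2976%


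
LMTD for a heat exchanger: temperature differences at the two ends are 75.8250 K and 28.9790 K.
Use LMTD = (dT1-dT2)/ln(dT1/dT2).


dT1/dT2 = 2.6165
ln(dT1/dT2) = 0.9619
LMTD = 46.8460 / 0.9619 = 48.7037 K

48.7037 K


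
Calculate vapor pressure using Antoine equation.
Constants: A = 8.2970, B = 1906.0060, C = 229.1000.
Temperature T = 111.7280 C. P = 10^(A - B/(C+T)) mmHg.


C+T = 340.8280
B/(C+T) = 5.5923
log10(P) = 8.2970 - 5.5923 = 2.7047
P = 10^2.7047 = 506.6626 mmHg

506.6626 mmHg


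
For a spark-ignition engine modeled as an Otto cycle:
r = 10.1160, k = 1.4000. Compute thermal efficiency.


r^(k-1) = 2.5235
eta = 1 - 1/2.5235 = 0.6037 = 60.3725%

60.3725%


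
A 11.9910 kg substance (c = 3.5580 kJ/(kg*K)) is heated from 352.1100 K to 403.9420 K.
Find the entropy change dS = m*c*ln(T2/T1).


T2/T1 = 1.1472
ln(T2/T1) = 0.1373
dS = 11.9910 * 3.5580 * 0.1373 = 5.8589 kJ/K

5.8589 kJ/K


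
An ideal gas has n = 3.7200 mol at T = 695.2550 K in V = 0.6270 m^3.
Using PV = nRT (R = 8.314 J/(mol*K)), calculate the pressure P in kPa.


P = nRT/V = 3.7200 * 8.314 * 695.2550 / 0.6270
= 21502.9023 / 0.6270 = 34294.8999 Pa = 34.2949 kPa

34.2949 kPa


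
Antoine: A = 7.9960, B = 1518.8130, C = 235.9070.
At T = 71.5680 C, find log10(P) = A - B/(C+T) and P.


C+T = 307.4750
B/(C+T) = 4.9396
log10(P) = 7.9960 - 4.9396 = 3.0564
P = 10^3.0564 = 1138.5946 mmHg

1138.5946 mmHg


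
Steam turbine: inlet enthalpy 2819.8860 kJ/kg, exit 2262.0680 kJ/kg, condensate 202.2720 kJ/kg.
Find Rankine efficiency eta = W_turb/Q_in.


W = 557.8180 kJ/kg
Q_in = 2617.6140 kJ/kg
eta = 0.2131 = 21.3102%

eta = 21.3102%


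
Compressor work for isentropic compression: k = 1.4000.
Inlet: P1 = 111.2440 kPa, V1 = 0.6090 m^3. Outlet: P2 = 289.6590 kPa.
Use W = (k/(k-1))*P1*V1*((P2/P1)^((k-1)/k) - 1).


(k-1)/k = 0.2857
(P2/P1)^exp = 1.3145
W = 3.5000 * 111.2440 * 0.6090 * (1.3145 - 1) = 74.5626 kJ

74.5626 kJ


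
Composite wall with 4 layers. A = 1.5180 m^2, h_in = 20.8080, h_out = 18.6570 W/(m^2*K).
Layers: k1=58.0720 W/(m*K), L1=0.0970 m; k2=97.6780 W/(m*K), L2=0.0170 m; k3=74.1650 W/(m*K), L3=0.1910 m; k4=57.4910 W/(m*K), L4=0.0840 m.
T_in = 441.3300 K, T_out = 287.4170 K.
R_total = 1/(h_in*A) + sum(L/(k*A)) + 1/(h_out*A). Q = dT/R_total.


R_conv_in = 1/(20.8080*1.5180) = 0.0317
R_1 = 0.0970/(58.0720*1.5180) = 0.0011
R_2 = 0.0170/(97.6780*1.5180) = 0.0001
R_3 = 0.1910/(74.1650*1.5180) = 0.0017
R_4 = 0.0840/(57.4910*1.5180) = 0.0010
R_conv_out = 1/(18.6570*1.5180) = 0.0353
R_total = 0.0708 K/W
Q = 153.9130 / 0.0708 = 2172.6178 W

R_total = 0.0708 K/W, Q = 2172.6178 W


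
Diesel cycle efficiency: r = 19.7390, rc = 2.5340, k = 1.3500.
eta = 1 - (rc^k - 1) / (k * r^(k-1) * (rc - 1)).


r^(k-1) = 2.8403
rc^k = 3.5086
eta = 0.5735 = 57.3503%

57.3503%


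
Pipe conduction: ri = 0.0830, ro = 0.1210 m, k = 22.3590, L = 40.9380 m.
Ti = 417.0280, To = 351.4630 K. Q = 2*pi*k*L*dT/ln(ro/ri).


dT = 65.5650 K
ln(ro/ri) = 0.3769
Q = 2*pi*22.3590*40.9380*65.5650 / 0.3769 = 1000339.1259 W

1000339.1259 W


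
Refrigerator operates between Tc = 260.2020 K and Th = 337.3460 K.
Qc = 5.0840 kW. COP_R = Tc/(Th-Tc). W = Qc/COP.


COP = 260.2020 / 77.1440 = 3.3729
W = 5.0840 / 3.3729 = 1.5073 kW

COP = 3.3729, W = 1.5073 kW


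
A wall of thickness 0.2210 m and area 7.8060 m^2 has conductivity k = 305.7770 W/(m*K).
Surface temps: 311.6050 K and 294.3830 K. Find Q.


dT = 17.2220 K
Q = 305.7770 * 7.8060 * 17.2220 / 0.2210 = 186005.0235 W

186005.0235 W


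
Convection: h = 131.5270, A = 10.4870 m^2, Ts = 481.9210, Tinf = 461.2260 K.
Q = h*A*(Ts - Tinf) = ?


dT = 20.6950 K
Q = 131.5270 * 10.4870 * 20.6950 = 28545.1029 W

28545.1029 W


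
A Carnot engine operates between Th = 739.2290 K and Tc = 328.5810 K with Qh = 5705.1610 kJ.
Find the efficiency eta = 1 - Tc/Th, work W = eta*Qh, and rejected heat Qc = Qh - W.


eta = 1 - 328.5810/739.2290 = 0.5555
W = 0.5555 * 5705.1610 = 3169.2655 kJ
Qc = 5705.1610 - 3169.2655 = 2535.8955 kJ

eta = 55.5509%, W = 3169.2655 kJ, Qc = 2535.8955 kJ


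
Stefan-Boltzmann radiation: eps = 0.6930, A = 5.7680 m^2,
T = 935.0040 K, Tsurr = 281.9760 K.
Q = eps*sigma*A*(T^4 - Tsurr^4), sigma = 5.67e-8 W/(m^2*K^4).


T^4 = 7.6428e+11
Tsurr^4 = 6.3219e+09
Q = 0.6930 * 5.67e-8 * 5.7680 * 7.5796e+11 = 171786.1425 W

171786.1425 W


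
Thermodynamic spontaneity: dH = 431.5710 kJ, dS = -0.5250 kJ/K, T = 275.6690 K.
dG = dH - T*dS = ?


T*dS = 275.6690 * -0.5250 = -144.7262 kJ
dG = 431.5710 + 144.7262 = 576.2972 kJ (non-spontaneous)

dG = 576.2972 kJ, non-spontaneous


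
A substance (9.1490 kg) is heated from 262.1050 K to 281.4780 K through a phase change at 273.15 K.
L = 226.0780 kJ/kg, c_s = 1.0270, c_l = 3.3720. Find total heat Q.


Q1 (sensible, solid) = 9.1490 * 1.0270 * 11.0450 = 103.7791 kJ
Q2 (latent) = 9.1490 * 226.0780 = 2068.3876 kJ
Q3 (sensible, liquid) = 9.1490 * 3.3720 * 8.3280 = 256.9224 kJ
Q_total = 2429.0891 kJ

2429.0891 kJ


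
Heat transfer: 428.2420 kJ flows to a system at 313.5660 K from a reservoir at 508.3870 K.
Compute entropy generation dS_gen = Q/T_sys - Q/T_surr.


dS_sys = 428.2420/313.5660 = 1.3657 kJ/K
dS_surr = -428.2420/508.3870 = -0.8424 kJ/K
dS_gen = 1.3657 - 0.8424 = 0.5234 kJ/K (irreversible)

dS_gen = 0.5234 kJ/K, irreversible


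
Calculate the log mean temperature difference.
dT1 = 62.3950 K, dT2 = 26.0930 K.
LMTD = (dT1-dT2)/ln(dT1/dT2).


dT1/dT2 = 2.3913
ln(dT1/dT2) = 0.8718
LMTD = 36.3020 / 0.8718 = 41.6394 K

41.6394 K


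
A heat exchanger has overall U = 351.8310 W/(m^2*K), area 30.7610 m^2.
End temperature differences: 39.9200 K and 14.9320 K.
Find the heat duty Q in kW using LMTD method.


LMTD = 25.4106 K
Q = 351.8310 * 30.7610 * 25.4106 = 275010.1364 W = 275.0101 kW

275.0101 kW


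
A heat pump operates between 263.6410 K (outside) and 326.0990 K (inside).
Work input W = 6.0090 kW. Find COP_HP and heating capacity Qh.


COP = 326.0990 / 62.4580 = 5.2211
Qh = 5.2211 * 6.0090 = 31.3735 kW

COP = 5.2211, Qh = 31.3735 kW


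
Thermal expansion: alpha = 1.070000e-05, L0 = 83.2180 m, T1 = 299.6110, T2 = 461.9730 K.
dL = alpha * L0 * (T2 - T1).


dT = 162.3620 K
dL = 1.070000e-05 * 83.2180 * 162.3620 = 0.144572 m
L_final = 83.362572 m

dL = 0.144572 m


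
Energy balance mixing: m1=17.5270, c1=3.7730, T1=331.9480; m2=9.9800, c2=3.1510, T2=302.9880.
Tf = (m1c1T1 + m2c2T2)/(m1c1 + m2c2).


num = 31479.5700
den = 97.5764
Tf = 322.6147 K

322.6147 K


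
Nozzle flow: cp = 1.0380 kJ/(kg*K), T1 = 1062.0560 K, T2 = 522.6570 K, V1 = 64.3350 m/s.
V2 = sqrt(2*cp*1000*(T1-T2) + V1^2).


dT = 539.3990 K
2*cp*1000*dT = 1119792.3240
V1^2 = 4138.9922
V2 = sqrt(1123931.3162) = 1060.1563 m/s

1060.1563 m/s


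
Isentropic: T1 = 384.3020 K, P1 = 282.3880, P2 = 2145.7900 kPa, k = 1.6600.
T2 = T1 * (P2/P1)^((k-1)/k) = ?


(k-1)/k = 0.3976
(P2/P1)^exp = 2.2396
T2 = 384.3020 * 2.2396 = 860.6900 K

860.6900 K


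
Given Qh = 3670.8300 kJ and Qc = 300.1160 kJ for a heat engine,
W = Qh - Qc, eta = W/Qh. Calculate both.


W = 3670.8300 - 300.1160 = 3370.7140 kJ
eta = 3370.7140 / 3670.8300 = 0.9182 = 91.8243%

W = 3370.7140 kJ, eta = 91.8243%


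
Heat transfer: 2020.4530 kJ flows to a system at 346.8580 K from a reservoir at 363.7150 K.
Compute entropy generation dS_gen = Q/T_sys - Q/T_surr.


dS_sys = 2020.4530/346.8580 = 5.8250 kJ/K
dS_surr = -2020.4530/363.7150 = -5.5550 kJ/K
dS_gen = 5.8250 - 5.5550 = 0.2700 kJ/K (irreversible)

dS_gen = 0.2700 kJ/K, irreversible


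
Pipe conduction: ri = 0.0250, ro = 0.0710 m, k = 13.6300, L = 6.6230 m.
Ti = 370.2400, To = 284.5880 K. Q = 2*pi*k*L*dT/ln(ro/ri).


dT = 85.6520 K
ln(ro/ri) = 1.0438
Q = 2*pi*13.6300*6.6230*85.6520 / 1.0438 = 46542.4252 W

46542.4252 W


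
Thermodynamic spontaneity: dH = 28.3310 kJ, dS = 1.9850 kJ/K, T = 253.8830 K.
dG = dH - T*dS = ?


T*dS = 253.8830 * 1.9850 = 503.9578 kJ
dG = 28.3310 - 503.9578 = -475.6268 kJ (spontaneous)

dG = -475.6268 kJ, spontaneous


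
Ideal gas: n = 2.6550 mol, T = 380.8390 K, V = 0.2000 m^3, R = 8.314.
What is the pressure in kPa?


P = nRT/V = 2.6550 * 8.314 * 380.8390 / 0.2000
= 8406.5144 / 0.2000 = 42032.5720 Pa = 42.0326 kPa

42.0326 kPa


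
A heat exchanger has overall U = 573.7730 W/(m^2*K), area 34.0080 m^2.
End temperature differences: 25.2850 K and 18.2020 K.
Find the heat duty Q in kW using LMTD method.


LMTD = 21.5498 K
Q = 573.7730 * 34.0080 * 21.5498 = 420499.3735 W = 420.4994 kW

420.4994 kW


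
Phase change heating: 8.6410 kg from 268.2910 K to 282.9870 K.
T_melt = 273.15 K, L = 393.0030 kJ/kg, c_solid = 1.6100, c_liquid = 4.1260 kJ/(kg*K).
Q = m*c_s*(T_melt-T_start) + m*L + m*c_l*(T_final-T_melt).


Q1 (sensible, solid) = 8.6410 * 1.6100 * 4.8590 = 67.5985 kJ
Q2 (latent) = 8.6410 * 393.0030 = 3395.9389 kJ
Q3 (sensible, liquid) = 8.6410 * 4.1260 * 9.8370 = 350.7163 kJ
Q_total = 3814.2536 kJ

3814.2536 kJ


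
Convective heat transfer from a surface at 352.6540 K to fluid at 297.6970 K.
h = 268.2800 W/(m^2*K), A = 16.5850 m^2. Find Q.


dT = 54.9570 K
Q = 268.2800 * 16.5850 * 54.9570 = 244526.9838 W

244526.9838 W


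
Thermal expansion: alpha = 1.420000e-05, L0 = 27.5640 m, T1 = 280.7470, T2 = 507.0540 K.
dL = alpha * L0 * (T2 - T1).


dT = 226.3070 K
dL = 1.420000e-05 * 27.5640 * 226.3070 = 0.088579 m
L_final = 27.652579 m

dL = 0.088579 m


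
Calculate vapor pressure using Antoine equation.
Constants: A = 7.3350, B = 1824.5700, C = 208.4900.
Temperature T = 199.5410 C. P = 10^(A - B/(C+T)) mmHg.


C+T = 408.0310
B/(C+T) = 4.4716
log10(P) = 7.3350 - 4.4716 = 2.8634
P = 10^2.8634 = 730.0531 mmHg

730.0531 mmHg


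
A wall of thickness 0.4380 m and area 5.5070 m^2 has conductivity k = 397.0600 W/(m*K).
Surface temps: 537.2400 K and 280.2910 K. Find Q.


dT = 256.9490 K
Q = 397.0600 * 5.5070 * 256.9490 / 0.4380 = 1282755.9449 W

1282755.9449 W


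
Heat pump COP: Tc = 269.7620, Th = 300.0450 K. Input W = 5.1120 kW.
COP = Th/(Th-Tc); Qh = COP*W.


COP = 300.0450 / 30.2830 = 9.9080
Qh = 9.9080 * 5.1120 = 50.6499 kW

COP = 9.9080, Qh = 50.6499 kW


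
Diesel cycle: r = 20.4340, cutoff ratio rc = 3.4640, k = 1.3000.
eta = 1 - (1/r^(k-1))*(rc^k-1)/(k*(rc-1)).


r^(k-1) = 2.4723
rc^k = 5.0286
eta = 0.4913 = 49.1291%

49.1291%


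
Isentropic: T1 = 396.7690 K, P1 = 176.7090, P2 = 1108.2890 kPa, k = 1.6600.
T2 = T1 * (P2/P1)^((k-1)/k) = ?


(k-1)/k = 0.3976
(P2/P1)^exp = 2.0751
T2 = 396.7690 * 2.0751 = 823.3302 K

823.3302 K


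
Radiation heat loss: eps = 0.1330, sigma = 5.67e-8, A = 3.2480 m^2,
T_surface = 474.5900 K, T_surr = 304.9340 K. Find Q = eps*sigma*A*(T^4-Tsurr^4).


T^4 = 5.0731e+10
Tsurr^4 = 8.6462e+09
Q = 0.1330 * 5.67e-8 * 3.2480 * 4.2085e+10 = 1030.8073 W

1030.8073 W


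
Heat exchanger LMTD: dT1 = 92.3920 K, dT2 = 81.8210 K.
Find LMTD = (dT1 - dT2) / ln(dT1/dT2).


dT1/dT2 = 1.1292
ln(dT1/dT2) = 0.1215
LMTD = 10.5710 / 0.1215 = 86.9995 K

86.9995 K


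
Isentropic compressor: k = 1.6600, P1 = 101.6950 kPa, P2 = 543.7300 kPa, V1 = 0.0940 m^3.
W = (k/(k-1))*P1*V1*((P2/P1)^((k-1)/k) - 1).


(k-1)/k = 0.3976
(P2/P1)^exp = 1.9475
W = 2.5152 * 101.6950 * 0.0940 * (1.9475 - 1) = 22.7811 kJ

22.7811 kJ


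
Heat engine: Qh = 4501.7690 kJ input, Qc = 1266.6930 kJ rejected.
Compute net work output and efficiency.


W = 4501.7690 - 1266.6930 = 3235.0760 kJ
eta = 3235.0760 / 4501.7690 = 0.7186 = 71.8623%

W = 3235.0760 kJ, eta = 71.8623%


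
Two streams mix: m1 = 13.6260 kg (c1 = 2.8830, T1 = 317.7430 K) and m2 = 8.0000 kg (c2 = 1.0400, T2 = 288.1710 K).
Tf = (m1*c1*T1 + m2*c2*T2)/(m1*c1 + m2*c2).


num = 14879.7218
den = 47.6038
Tf = 312.5745 K

312.5745 K


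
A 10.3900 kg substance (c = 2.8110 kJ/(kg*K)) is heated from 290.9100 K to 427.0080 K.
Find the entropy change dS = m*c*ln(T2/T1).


T2/T1 = 1.4678
ln(T2/T1) = 0.3838
dS = 10.3900 * 2.8110 * 0.3838 = 11.2090 kJ/K

11.2090 kJ/K


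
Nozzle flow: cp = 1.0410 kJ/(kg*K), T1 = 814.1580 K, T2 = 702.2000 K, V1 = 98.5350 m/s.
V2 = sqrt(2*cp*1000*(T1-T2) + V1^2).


dT = 111.9580 K
2*cp*1000*dT = 233096.5560
V1^2 = 9709.1462
V2 = sqrt(242805.7022) = 492.7532 m/s

492.7532 m/s


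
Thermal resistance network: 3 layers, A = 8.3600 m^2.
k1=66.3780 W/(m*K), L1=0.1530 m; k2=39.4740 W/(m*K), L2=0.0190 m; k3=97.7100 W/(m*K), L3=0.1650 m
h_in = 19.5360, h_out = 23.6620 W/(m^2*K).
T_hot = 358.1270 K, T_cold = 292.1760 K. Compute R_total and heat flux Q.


R_conv_in = 1/(19.5360*8.3600) = 0.0061
R_1 = 0.1530/(66.3780*8.3600) = 0.0003
R_2 = 0.0190/(39.4740*8.3600) = 5.7575e-05
R_3 = 0.1650/(97.7100*8.3600) = 0.0002
R_conv_out = 1/(23.6620*8.3600) = 0.0051
R_total = 0.0117 K/W
Q = 65.9510 / 0.0117 = 5630.3683 W

R_total = 0.0117 K/W, Q = 5630.3683 W


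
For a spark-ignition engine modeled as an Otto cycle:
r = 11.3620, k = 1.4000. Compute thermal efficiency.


r^(k-1) = 2.6435
eta = 1 - 1/2.6435 = 0.6217 = 62.1716%

62.1716%


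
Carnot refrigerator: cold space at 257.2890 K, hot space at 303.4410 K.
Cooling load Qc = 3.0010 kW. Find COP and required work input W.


COP = 257.2890 / 46.1520 = 5.5748
W = 3.0010 / 5.5748 = 0.5383 kW

COP = 5.5748, W = 0.5383 kW


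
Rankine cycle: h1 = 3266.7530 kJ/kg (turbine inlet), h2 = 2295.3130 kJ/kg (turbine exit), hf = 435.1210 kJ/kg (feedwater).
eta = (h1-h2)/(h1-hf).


W = 971.4400 kJ/kg
Q_in = 2831.6320 kJ/kg
eta = 0.3431 = 34.3067%

eta = 34.3067%


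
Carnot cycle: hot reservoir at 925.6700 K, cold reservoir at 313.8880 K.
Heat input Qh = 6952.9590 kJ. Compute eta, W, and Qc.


eta = 1 - 313.8880/925.6700 = 0.6609
W = 0.6609 * 6952.9590 = 4595.2609 kJ
Qc = 6952.9590 - 4595.2609 = 2357.6981 kJ

eta = 66.0907%, W = 4595.2609 kJ, Qc = 2357.6981 kJ


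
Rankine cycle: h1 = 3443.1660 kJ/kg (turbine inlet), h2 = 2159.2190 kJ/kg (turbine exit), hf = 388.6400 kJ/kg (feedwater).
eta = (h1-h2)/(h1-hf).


W = 1283.9470 kJ/kg
Q_in = 3054.5260 kJ/kg
eta = 0.4203 = 42.0342%

eta = 42.0342%


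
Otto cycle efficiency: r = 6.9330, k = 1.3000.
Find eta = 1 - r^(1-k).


r^(k-1) = 1.7876
eta = 1 - 1/1.7876 = 0.4406 = 44.0598%

44.0598%


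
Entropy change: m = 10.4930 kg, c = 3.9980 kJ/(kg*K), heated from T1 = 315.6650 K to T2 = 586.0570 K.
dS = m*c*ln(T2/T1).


T2/T1 = 1.8566
ln(T2/T1) = 0.6187
dS = 10.4930 * 3.9980 * 0.6187 = 25.9566 kJ/K

25.9566 kJ/K


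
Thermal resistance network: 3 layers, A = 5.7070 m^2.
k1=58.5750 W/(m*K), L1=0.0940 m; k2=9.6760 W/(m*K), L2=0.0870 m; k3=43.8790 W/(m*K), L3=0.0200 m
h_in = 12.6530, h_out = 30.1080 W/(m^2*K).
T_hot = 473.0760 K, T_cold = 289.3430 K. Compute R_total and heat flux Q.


R_conv_in = 1/(12.6530*5.7070) = 0.0138
R_1 = 0.0940/(58.5750*5.7070) = 0.0003
R_2 = 0.0870/(9.6760*5.7070) = 0.0016
R_3 = 0.0200/(43.8790*5.7070) = 7.9867e-05
R_conv_out = 1/(30.1080*5.7070) = 0.0058
R_total = 0.0216 K/W
Q = 183.7330 / 0.0216 = 8504.2877 W

R_total = 0.0216 K/W, Q = 8504.2877 W


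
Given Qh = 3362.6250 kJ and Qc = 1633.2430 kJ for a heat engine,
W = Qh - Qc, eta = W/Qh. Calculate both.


W = 3362.6250 - 1633.2430 = 1729.3820 kJ
eta = 1729.3820 / 3362.6250 = 0.5143 = 51.4295%

W = 1729.3820 kJ, eta = 51.4295%


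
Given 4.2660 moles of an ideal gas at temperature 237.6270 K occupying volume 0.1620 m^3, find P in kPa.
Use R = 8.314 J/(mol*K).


P = nRT/V = 4.2660 * 8.314 * 237.6270 / 0.1620
= 8428.0413 / 0.1620 = 52024.9465 Pa = 52.0249 kPa

52.0249 kPa


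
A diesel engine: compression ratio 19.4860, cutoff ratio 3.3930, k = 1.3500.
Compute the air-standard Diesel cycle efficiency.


r^(k-1) = 2.8275
rc^k = 5.2034
eta = 0.5398 = 53.9826%

53.9826%


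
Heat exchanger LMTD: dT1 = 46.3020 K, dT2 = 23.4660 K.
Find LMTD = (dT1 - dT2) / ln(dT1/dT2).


dT1/dT2 = 1.9732
ln(dT1/dT2) = 0.6796
LMTD = 22.8360 / 0.6796 = 33.6005 K

33.6005 K


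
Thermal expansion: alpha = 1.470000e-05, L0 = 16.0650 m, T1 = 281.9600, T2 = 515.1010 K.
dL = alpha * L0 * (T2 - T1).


dT = 233.1410 K
dL = 1.470000e-05 * 16.0650 * 233.1410 = 0.055058 m
L_final = 16.120058 m

dL = 0.055058 m


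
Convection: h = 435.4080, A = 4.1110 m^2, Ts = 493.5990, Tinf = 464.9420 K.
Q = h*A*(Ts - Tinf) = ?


dT = 28.6570 K
Q = 435.4080 * 4.1110 * 28.6570 = 51294.9493 W

51294.9493 W


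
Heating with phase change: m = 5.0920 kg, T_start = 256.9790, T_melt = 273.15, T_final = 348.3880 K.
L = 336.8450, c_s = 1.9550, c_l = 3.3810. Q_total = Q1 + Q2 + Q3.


Q1 (sensible, solid) = 5.0920 * 1.9550 * 16.1710 = 160.9800 kJ
Q2 (latent) = 5.0920 * 336.8450 = 1715.2147 kJ
Q3 (sensible, liquid) = 5.0920 * 3.3810 * 75.2380 = 1295.3013 kJ
Q_total = 3171.4961 kJ

3171.4961 kJ


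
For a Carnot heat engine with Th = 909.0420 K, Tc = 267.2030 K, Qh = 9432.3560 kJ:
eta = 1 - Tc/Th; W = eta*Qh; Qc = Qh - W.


eta = 1 - 267.2030/909.0420 = 0.7061
W = 0.7061 * 9432.3560 = 6659.8176 kJ
Qc = 9432.3560 - 6659.8176 = 2772.5384 kJ

eta = 70.6061%, W = 6659.8176 kJ, Qc = 2772.5384 kJ


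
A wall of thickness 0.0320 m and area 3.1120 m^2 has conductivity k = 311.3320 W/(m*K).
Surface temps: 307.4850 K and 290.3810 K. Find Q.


dT = 17.1040 K
Q = 311.3320 * 3.1120 * 17.1040 / 0.0320 = 517858.4408 W

517858.4408 W


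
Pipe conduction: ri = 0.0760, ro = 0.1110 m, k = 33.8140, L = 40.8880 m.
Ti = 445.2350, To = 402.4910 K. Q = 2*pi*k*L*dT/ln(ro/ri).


dT = 42.7440 K
ln(ro/ri) = 0.3788
Q = 2*pi*33.8140*40.8880*42.7440 / 0.3788 = 980259.5326 W

980259.5326 W


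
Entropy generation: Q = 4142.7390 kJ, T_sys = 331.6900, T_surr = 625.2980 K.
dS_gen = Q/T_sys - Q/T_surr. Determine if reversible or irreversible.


dS_sys = 4142.7390/331.6900 = 12.4898 kJ/K
dS_surr = -4142.7390/625.2980 = -6.6252 kJ/K
dS_gen = 12.4898 - 6.6252 = 5.8646 kJ/K (irreversible)

dS_gen = 5.8646 kJ/K, irreversible


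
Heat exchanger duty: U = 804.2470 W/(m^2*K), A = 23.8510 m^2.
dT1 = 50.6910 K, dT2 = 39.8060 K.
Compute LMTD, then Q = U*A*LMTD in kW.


LMTD = 45.0294 K
Q = 804.2470 * 23.8510 * 45.0294 = 863759.0688 W = 863.7591 kW

863.7591 kW


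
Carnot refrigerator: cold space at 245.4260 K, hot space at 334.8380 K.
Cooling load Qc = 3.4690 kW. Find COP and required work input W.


COP = 245.4260 / 89.4120 = 2.7449
W = 3.4690 / 2.7449 = 1.2638 kW

COP = 2.7449, W = 1.2638 kW


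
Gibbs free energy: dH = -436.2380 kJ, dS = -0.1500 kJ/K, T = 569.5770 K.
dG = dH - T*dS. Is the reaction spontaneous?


T*dS = 569.5770 * -0.1500 = -85.4365 kJ
dG = -436.2380 + 85.4365 = -350.8014 kJ (spontaneous)

dG = -350.8014 kJ, spontaneous
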